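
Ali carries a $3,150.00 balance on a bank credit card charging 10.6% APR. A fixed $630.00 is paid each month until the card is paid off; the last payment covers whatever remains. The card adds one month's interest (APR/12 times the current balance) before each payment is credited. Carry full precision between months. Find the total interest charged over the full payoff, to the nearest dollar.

$86

Monthly rate r = 10.6%/12 = 0.883333% = 0.00883333.
Payoff takes n = ⌈−ln(1 − rB₀/P)/ln(1+r)⌉ = ⌈5.136⌉ = 6 payments; the last is $86.22.
Total paid = 5·$630.00 + $86.22 = $3,236.22.
Total interest = total paid − principal = $3,236.22 − $3,150.00 = $86.22.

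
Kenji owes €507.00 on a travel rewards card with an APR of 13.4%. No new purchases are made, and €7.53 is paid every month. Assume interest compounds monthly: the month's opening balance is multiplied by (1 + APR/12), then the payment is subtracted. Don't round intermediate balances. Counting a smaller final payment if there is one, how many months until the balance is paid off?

Monthly rate r = 13.4%/12 = 1.11667% = 0.0111667.
Recurrence: B ← B·(1+r) − €7.53.
Month 1: interest €5.66; balance after payment €505.13.
Month 2: interest €5.64; balance after payment €503.24.
Closed form: n = −ln(1 − rB₀/P)/ln(1+r) = −ln(0.24814)/ln(1.01117) ≈ 125.510, so the balance reaches zero during payment 126.

126 months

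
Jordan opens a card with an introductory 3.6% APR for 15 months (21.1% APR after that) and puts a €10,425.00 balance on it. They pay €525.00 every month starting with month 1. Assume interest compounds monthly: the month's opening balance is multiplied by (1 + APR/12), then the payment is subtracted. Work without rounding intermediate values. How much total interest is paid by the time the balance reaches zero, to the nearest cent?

€485.28

Promo months 1–15 at r₀ = 3.6%/12 = 0.003; months 16+ at r₁ = 21.1%/12 = 0.0175833.
After month 15: iterate B ← B·(1+r₀) − €525.00 for 15 months → €2,861.56.
Then at r₁ with €525.00/mo: n₂ = −ln(1 − r₁·B/P)/ln(1+r₁) ≈ 5.78 → 6 more payments.
Total paid = 20·€525.00 + €410.28 = €10,910.28; interest = €10,910.28 − €10,425.00 = €485.28.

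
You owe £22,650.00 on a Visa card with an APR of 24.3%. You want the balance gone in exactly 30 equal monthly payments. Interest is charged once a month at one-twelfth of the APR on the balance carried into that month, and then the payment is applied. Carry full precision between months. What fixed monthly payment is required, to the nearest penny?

Monthly rate r = 24.3%/12 = 2.025% = 0.02025.
Level-payment amortization: P = B₀·r / (1 − (1+r)^(−n)) = 22650.00·0.02025 / (1 − 1.02025^(−30)).
Denominator 1 − (1+r)^(−30) = 0.451973074.
P = 458.663 / 0.451973074 ≈ 1014.80.

£1,014.80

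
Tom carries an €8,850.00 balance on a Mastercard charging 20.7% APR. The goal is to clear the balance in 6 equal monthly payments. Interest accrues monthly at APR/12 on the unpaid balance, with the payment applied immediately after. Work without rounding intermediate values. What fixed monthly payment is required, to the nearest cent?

Monthly rate r = 20.7%/12 = 1.725% = 0.01725.
Level-payment amortization: P = B₀·r / (1 − (1+r)^(−n)) = 8850.00·0.01725 / (1 − 1.01725^(−6)).
Denominator 1 − (1+r)^(−6) = 0.0975278495.
P = 152.662 / 0.0975278495 ≈ 1565.32.

€1,565.32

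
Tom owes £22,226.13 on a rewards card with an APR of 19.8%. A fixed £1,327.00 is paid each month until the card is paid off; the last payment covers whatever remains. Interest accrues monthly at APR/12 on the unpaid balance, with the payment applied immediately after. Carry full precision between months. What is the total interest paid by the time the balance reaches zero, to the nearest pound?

£4,004

Monthly rate r = 19.8%/12 = 1.65% = 0.0165.
Payoff takes n = ⌈−ln(1 − rB₀/P)/ln(1+r)⌉ = ⌈19.765⌉ = 20 payments; the last is £1,017.23.
Total paid = 19·£1,327.00 + £1,017.23 = £26,230.23.
Total interest = total paid − principal = £26,230.23 − £22,226.13 = £4,004.10.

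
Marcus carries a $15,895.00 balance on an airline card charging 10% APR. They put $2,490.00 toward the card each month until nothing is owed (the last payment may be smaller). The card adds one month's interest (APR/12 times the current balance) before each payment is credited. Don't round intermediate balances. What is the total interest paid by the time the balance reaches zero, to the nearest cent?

$508.86

Monthly rate r = 10%/12 = 0.833333% = 0.00833333.
Payoff takes n = ⌈−ln(1 − rB₀/P)/ln(1+r)⌉ = ⌈6.587⌉ = 7 payments; the last is $1,463.86.
Total paid = 6·$2,490.00 + $1,463.86 = $16,403.86.
Total interest = total paid − principal = $16,403.86 − $15,895.00 = $508.86.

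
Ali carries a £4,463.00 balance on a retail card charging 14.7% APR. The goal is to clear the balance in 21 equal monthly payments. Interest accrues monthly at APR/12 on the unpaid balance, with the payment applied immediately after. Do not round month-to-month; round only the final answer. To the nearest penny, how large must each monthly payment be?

Monthly rate r = 14.7%/12 = 1.225% = 0.01225.
Level-payment amortization: P = B₀·r / (1 − (1+r)^(−n)) = 4463.00·0.01225 / (1 − 1.01225^(−21)).
Denominator 1 − (1+r)^(−21) = 0.22561576.
P = 54.6717 / 0.22561576 ≈ 242.32.

£242.32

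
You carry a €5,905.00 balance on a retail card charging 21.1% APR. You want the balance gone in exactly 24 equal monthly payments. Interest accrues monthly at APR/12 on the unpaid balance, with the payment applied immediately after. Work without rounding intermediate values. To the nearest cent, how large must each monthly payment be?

Monthly rate r = 21.1%/12 = 1.75833% = 0.0175833.
Level-payment amortization: P = B₀·r / (1 − (1+r)^(−n)) = 5905.00·0.0175833 / (1 − 1.01758^(−24)).
Denominator 1 − (1+r)^(−24) = 0.341856865.
P = 103.83 / 0.341856865 ≈ 303.72.

€303.72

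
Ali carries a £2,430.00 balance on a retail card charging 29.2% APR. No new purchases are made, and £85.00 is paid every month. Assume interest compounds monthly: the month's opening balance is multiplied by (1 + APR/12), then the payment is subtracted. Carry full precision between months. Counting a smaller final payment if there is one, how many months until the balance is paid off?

Monthly rate r = 29.2%/12 = 2.43333% = 0.0243333.
Recurrence: B ← B·(1+r) − £85.00.
Month 1: interest £59.13; balance after payment £2,404.13.
Month 2: interest £58.50; balance after payment £2,377.63.
Closed form: n = −ln(1 − rB₀/P)/ln(1+r) = −ln(0.30435)/ln(1.02433) ≈ 49.479, so the balance reaches zero during payment 50.

50 payments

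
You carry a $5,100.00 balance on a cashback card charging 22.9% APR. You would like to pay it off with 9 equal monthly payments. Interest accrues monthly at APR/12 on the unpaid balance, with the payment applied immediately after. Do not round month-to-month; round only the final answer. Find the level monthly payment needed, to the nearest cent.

$622.10

Monthly rate r = 22.9%/12 = 1.90833% = 0.0190833.
Level-payment amortization: P = B₀·r / (1 − (1+r)^(−n)) = 5100.00·0.0190833 / (1 − 1.01908^(−9)).
Denominator 1 − (1+r)^(−9) = 0.156446349.
P = 97.325 / 0.156446349 ≈ 622.10.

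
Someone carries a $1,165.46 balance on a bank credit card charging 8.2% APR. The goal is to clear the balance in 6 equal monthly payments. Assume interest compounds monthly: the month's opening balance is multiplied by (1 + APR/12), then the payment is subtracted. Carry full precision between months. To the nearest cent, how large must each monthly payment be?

Monthly rate r = 8.2%/12 = 0.683333% = 0.00683333.
Level-payment amortization: P = B₀·r / (1 − (1+r)^(−n)) = 1165.46·0.00683333 / (1 − 1.00683^(−6)).
Denominator 1 − (1+r)^(−6) = 0.0400370141.
P = 7.96398 / 0.0400370141 ≈ 198.92.

$198.92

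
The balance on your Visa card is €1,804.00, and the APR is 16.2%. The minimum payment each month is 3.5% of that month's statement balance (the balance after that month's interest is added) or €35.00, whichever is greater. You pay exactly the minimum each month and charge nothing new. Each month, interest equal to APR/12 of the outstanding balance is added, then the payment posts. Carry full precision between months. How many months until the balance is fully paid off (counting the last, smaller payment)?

Monthly rate r = 16.2%/12 = 1.35% = 0.0135.
While 3.5% of the post-interest balance exceeds €35.00, each month B ← (B·(1+r))·(1 − 0.035), i.e. B shrinks by the factor (1+r)·0.965 = 0.97803.
This holds for months 1–28. Entering month 29 the balance is €968.43; 3.5% of the post-interest balance is now below €35.00, so the flat €35.00 minimum applies from here.
From month 29 a fixed €35.00 at rate r clears €968.43 in 35 more payments. Total: 28 + 35 = 63 months.

63 months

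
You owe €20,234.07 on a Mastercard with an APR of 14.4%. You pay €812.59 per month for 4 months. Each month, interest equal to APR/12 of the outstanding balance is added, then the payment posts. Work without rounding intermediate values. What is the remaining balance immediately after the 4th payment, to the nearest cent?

€17,913.59

Monthly rate r = 14.4%/12 = 1.2% = 0.012.
Each month: B ← B·(1+r) − €812.59.
Month 1: interest €242.81; balance after payment €19,664.29.
Month 2: interest €235.97; balance after payment €19,087.67.
Month 3: interest €229.05; balance after payment €18,504.13.
Month 4: interest €222.05; balance after payment €17,913.59.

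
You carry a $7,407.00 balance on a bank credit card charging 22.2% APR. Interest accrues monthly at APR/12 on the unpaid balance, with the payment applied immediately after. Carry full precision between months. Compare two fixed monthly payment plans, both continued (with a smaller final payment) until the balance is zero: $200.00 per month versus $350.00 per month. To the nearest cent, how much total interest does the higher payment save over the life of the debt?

Monthly rate r = 22.2%/12 = 1.85% = 0.0185.
At $200.00/mo: n = ⌈−ln(1 − rB₀/P)/ln(1+r)⌉ = 64 payments (last $8.81); total interest = total paid − $7,407.00 = $5,201.81.
At $350.00/mo: 28 payments (last $35.49); total interest $2,078.49.
Interest saved = $5,201.81 − $2,078.49 = $3,123.32.

$3,123.32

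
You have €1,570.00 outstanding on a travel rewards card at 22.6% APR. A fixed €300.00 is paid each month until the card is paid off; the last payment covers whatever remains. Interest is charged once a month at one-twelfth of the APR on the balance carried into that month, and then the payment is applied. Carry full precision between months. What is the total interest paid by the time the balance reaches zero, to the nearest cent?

Monthly rate r = 22.6%/12 = 1.88333% = 0.0188333.
Payoff takes n = ⌈−ln(1 − rB₀/P)/ln(1+r)⌉ = ⌈5.561⌉ = 6 payments; the last is €169.07.
Total paid = 5·€300.00 + €169.07 = €1,669.07.
Total interest = total paid − principal = €1,669.07 − €1,570.00 = €99.07.

€99.07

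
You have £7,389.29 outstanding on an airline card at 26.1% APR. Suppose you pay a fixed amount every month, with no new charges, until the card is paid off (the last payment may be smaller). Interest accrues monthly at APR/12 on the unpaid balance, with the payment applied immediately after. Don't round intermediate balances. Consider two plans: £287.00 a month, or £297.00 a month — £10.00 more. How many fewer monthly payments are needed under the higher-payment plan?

Monthly rate r = 26.1%/12 = 2.175% = 0.02175.
At £287.00/mo: n = ⌈−ln(1 − rB₀/P)/ln(1+r)⌉ = 39 payments (last £44.65); total interest = total paid − £7,389.29 = £3,561.36.
At £297.00/mo: 37 payments (last £61.15); total interest £3,363.86.
Payments saved = 39 − 37 = 2.

2 fewer payments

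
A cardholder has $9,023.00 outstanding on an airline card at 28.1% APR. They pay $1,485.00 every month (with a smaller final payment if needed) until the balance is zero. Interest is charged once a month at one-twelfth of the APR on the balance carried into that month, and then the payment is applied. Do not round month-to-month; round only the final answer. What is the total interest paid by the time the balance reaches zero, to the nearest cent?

$827.65

Monthly rate r = 28.1%/12 = 2.34167% = 0.0234167.
Payoff takes n = ⌈−ln(1 − rB₀/P)/ln(1+r)⌉ = ⌈6.631⌉ = 7 payments; the last is $940.65.
Total paid = 6·$1,485.00 + $940.65 = $9,850.65.
Total interest = total paid − principal = $9,850.65 − $9,023.00 = $827.65.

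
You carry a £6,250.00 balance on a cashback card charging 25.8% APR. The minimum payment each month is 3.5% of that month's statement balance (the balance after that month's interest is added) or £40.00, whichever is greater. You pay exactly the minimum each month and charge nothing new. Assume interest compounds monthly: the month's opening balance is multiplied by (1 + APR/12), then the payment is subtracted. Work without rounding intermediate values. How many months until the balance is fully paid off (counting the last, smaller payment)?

164 months

Monthly rate r = 25.8%/12 = 2.15% = 0.0215.
While 3.5% of the post-interest balance exceeds £40.00, each month B ← (B·(1+r))·(1 − 0.035), i.e. B shrinks by the factor (1+r)·0.965 = 0.98575.
This holds for months 1–120. Entering month 121 the balance is £1,116.25; 3.5% of the post-interest balance is now below £40.00, so the flat £40.00 minimum applies from here.
From month 121 a fixed £40.00 at rate r clears £1,116.25 in 44 more payments. Total: 120 + 44 = 164 months.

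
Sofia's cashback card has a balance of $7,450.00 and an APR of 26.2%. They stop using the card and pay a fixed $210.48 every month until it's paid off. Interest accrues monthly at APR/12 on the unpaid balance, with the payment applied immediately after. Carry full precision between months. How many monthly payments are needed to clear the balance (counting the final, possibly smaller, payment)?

69 months

Monthly rate r = 26.2%/12 = 2.18333% = 0.0218333.
Recurrence: B ← B·(1+r) − $210.48.
Month 1: interest $162.66; balance after payment $7,402.18.
Month 2: interest $161.61; balance after payment $7,353.31.
Closed form: n = −ln(1 − rB₀/P)/ln(1+r) = −ln(0.2272)/ln(1.02183) ≈ 68.612, so the balance reaches zero during payment 69.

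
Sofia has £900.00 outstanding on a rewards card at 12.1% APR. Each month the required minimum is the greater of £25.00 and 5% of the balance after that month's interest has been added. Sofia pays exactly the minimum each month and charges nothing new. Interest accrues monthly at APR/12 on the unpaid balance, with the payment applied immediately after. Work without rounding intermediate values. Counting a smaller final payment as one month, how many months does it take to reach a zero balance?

Monthly rate r = 12.1%/12 = 1.00833% = 0.0100833.
While 5% of the post-interest balance exceeds £25.00, each month B ← (B·(1+r))·(1 − 0.05), i.e. B shrinks by the factor (1+r)·0.95 = 0.95958.
This holds for months 1–15. Entering month 16 the balance is £484.68; 5% of the post-interest balance is now below £25.00, so the flat £25.00 minimum applies from here.
From month 16 a fixed £25.00 at rate r clears £484.68 in 22 more payments. Total: 15 + 22 = 37 months.

37 months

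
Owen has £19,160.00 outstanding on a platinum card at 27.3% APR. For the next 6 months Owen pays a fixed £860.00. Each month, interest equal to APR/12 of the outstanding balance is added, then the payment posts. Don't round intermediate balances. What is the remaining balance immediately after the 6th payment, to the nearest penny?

Monthly rate r = 27.3%/12 = 2.275% = 0.02275.
Each month: B ← B·(1+r) − £860.00.
Month 1: interest £435.89; balance after payment £18,735.89.
Month 2: interest £426.24; balance after payment £18,302.13.
Month 3: interest £416.37; balance after payment £17,858.50.
Month 4: interest £406.28; balance after payment £17,404.79.
Month 5: interest £395.96; balance after payment £16,940.74.
Month 6: interest £385.40; balance after payment £16,466.15.

£16,466.15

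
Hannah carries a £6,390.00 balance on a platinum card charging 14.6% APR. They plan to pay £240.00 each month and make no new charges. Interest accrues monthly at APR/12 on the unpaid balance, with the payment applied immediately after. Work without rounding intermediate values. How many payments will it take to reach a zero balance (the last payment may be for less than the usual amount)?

Monthly rate r = 14.6%/12 = 1.21667% = 0.0121667.
Recurrence: B ← B·(1+r) − £240.00.
Month 1: interest £77.74; balance after payment £6,227.74.
Month 2: interest £75.77; balance after payment £6,063.52.
Closed form: n = −ln(1 − rB₀/P)/ln(1+r) = −ln(0.67606)/ln(1.01217) ≈ 32.371, so the balance reaches zero during payment 33.

33 months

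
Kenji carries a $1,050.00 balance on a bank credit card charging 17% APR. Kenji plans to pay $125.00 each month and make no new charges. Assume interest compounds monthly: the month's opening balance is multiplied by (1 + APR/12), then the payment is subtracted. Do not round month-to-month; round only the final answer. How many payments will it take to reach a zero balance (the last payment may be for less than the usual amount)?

10 payments

Monthly rate r = 17%/12 = 1.41667% = 0.0141667.
Recurrence: B ← B·(1+r) − $125.00.
Month 1: interest $14.88; balance after payment $939.88.
Month 2: interest $13.31; balance after payment $828.19.
Closed form: n = −ln(1 − rB₀/P)/ln(1+r) = −ln(0.881)/ln(1.01417) ≈ 9.007, so the balance reaches zero during payment 10.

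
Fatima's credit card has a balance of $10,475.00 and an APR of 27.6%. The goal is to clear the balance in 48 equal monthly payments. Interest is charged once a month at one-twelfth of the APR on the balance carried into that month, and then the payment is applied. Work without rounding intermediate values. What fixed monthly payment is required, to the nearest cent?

$362.68

Monthly rate r = 27.6%/12 = 2.3% = 0.023.
Level-payment amortization: P = B₀·r / (1 − (1+r)^(−n)) = 10475.00·0.023 / (1 − 1.023^(−48)).
Denominator 1 − (1+r)^(−48) = 0.6642859.
P = 240.925 / 0.6642859 ≈ 362.68.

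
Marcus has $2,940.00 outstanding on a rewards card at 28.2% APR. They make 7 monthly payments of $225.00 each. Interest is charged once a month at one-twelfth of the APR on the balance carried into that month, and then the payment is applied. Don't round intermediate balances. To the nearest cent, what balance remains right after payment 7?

$1,768.60

Monthly rate r = 28.2%/12 = 2.35% = 0.0235.
Each month: B ← B·(1+r) − $225.00.
Month 1: interest $69.09; balance after payment $2,784.09.
Month 2: interest $65.43; balance after payment $2,624.52.
Month 3: interest $61.68; balance after payment $2,461.19.
Month 4: interest $57.84; balance after payment $2,294.03.
Month 5: interest $53.91; balance after payment $2,122.94.
Month 6: interest $49.89; balance after payment $1,947.83.
Month 7: interest $45.77; balance after payment $1,768.60.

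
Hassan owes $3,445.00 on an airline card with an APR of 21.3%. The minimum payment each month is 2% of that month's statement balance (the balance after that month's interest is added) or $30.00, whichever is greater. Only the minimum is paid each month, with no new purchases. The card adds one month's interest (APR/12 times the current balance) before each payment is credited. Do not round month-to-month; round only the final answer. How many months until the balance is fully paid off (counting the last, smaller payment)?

443 months

Monthly rate r = 21.3%/12 = 1.775% = 0.01775.
While 2% of the post-interest balance exceeds $30.00, each month B ← (B·(1+r))·(1 − 0.02), i.e. B shrinks by the factor (1+r)·0.98 = 0.99739.
This holds for months 1–326. Entering month 327 the balance is $1,471.95; 2% of the post-interest balance is now below $30.00, so the flat $30.00 minimum applies from here.
From month 327 a fixed $30.00 at rate r clears $1,471.95 in 117 more payments. Total: 326 + 117 = 443 months.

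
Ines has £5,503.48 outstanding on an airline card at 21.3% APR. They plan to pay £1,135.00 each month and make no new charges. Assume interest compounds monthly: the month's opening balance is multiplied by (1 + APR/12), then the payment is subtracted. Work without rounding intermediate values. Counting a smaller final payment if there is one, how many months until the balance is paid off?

Monthly rate r = 21.3%/12 = 1.775% = 0.01775.
Recurrence: B ← B·(1+r) − £1,135.00.
Month 1: interest £97.69; balance after payment £4,466.17.
Month 2: interest £79.27; balance after payment £3,410.44.
Month 3: interest £60.54; balance after payment £2,335.98.
Month 4: interest £41.46; balance after payment £1,242.44.
Month 5: interest £22.05; balance after payment £129.49.
Month 6: interest £2.30; balance after payment £0.00.

6 months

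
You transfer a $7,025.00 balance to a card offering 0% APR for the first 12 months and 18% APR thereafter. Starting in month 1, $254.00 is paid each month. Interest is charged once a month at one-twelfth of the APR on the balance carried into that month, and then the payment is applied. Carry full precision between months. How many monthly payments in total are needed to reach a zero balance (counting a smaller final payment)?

30 payments

Promo months 1–12 at r₀ = 0%/12 = 0; months 13+ at r₁ = 18%/12 = 0.015.
After month 12 (no interest yet): B = $7,025.00 − 12·$254.00 = $3,977.00.
Then at r₁ with $254.00/mo: n₂ = −ln(1 − r₁·B/P)/ln(1+r₁) ≈ 17.98 → 18 more payments.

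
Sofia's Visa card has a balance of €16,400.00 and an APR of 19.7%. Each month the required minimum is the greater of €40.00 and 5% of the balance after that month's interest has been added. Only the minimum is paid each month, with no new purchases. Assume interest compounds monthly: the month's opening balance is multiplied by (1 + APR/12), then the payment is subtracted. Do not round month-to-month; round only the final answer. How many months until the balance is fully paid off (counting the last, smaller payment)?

111 months

Monthly rate r = 19.7%/12 = 1.64167% = 0.0164167.
While 5% of the post-interest balance exceeds €40.00, each month B ← (B·(1+r))·(1 − 0.05), i.e. B shrinks by the factor (1+r)·0.95 = 0.9656.
This holds for months 1–87. Entering month 88 the balance is €779.91; 5% of the post-interest balance is now below €40.00, so the flat €40.00 minimum applies from here.
From month 88 a fixed €40.00 at rate r clears €779.91 in 24 more payments. Total: 87 + 24 = 111 months.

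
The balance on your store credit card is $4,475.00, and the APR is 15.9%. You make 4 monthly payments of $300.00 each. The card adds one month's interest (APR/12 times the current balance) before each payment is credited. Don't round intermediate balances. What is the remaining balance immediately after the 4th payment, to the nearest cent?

$3,492.87

Monthly rate r = 15.9%/12 = 1.325% = 0.01325.
Each month: B ← B·(1+r) − $300.00.
Month 1: interest $59.29; balance after payment $4,234.29.
Month 2: interest $56.10; balance after payment $3,990.40.
Month 3: interest $52.87; balance after payment $3,743.27.
Month 4: interest $49.60; balance after payment $3,492.87.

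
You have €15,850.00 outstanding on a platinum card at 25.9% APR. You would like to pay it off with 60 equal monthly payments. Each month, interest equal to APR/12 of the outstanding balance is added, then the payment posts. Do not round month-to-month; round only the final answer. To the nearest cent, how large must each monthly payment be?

Monthly rate r = 25.9%/12 = 2.15833% = 0.0215833.
Level-payment amortization: P = B₀·r / (1 − (1+r)^(−n)) = 15850.00·0.0215833 / (1 − 1.02158^(−60)).
Denominator 1 − (1+r)^(−60) = 0.722302442.
P = 342.096 / 0.722302442 ≈ 473.62.

€473.62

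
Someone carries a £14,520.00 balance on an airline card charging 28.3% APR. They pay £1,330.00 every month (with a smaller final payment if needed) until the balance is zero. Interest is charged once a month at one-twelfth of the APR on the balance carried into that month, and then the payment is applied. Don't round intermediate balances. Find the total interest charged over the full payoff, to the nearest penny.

Monthly rate r = 28.3%/12 = 2.35833% = 0.0235833.
Payoff takes n = ⌈−ln(1 − rB₀/P)/ln(1+r)⌉ = ⌈12.771⌉ = 13 payments; the last is £1,028.20.
Total paid = 12·£1,330.00 + £1,028.20 = £16,988.20.
Total interest = total paid − principal = £16,988.20 − £14,520.00 = £2,468.20.

£2,468.20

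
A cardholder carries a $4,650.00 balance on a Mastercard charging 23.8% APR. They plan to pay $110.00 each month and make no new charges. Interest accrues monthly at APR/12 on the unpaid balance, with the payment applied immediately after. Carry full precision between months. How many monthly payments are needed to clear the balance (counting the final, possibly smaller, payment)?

93 months

Monthly rate r = 23.8%/12 = 1.98333% = 0.0198333.
Recurrence: B ← B·(1+r) − $110.00.
Month 1: interest $92.23; balance after payment $4,632.23.
Month 2: interest $91.87; balance after payment $4,614.10.
Closed form: n = −ln(1 − rB₀/P)/ln(1+r) = −ln(0.16159)/ln(1.01983) ≈ 92.809, so the balance reaches zero during payment 93.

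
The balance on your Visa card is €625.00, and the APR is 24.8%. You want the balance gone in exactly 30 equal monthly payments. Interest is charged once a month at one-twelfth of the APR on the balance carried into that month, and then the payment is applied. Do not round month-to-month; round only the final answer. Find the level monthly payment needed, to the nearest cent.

Monthly rate r = 24.8%/12 = 2.06667% = 0.0206667.
Level-payment amortization: P = B₀·r / (1 − (1+r)^(−n)) = 625.00·0.0206667 / (1 − 1.02067^(−30)).
Denominator 1 − (1+r)^(−30) = 0.458645127.
P = 12.9167 / 0.458645127 ≈ 28.16.

€28.16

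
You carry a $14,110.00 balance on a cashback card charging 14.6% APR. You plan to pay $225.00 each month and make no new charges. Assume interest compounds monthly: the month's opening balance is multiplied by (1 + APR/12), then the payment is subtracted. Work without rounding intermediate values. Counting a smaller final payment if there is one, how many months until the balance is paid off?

Monthly rate r = 14.6%/12 = 1.21667% = 0.0121667.
Recurrence: B ← B·(1+r) − $225.00.
Month 1: interest $171.67; balance after payment $14,056.67.
Month 2: interest $171.02; balance after payment $14,002.69.
Closed form: n = −ln(1 − rB₀/P)/ln(1+r) = −ln(0.23701)/ln(1.01217) ≈ 119.044, so the balance reaches zero during payment 120.

120 payments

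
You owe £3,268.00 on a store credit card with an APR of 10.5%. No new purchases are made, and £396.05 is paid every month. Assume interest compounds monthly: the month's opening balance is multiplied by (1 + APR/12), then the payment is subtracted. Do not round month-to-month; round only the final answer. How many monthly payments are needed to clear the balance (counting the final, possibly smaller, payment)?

Monthly rate r = 10.5%/12 = 0.875% = 0.00875.
Recurrence: B ← B·(1+r) − £396.05.
Month 1: interest £28.60; balance after payment £2,900.54.
Month 2: interest £25.38; balance after payment £2,529.87.
Closed form: n = −ln(1 − rB₀/P)/ln(1+r) = −ln(0.9278)/ln(1.00875) ≈ 8.602, so the balance reaches zero during payment 9.

9 months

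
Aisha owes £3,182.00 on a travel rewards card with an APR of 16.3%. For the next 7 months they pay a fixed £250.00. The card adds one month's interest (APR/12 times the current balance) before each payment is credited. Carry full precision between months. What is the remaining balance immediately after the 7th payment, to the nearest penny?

Monthly rate r = 16.3%/12 = 1.35833% = 0.0135833.
Each month: B ← B·(1+r) − £250.00.
Month 1: interest £43.22; balance after payment £2,975.22.
Month 2: interest £40.41; balance after payment £2,765.64.
Month 3: interest £37.57; balance after payment £2,553.20.
Month 4: interest £34.68; balance after payment £2,337.88.
Month 5: interest £31.76; balance after payment £2,119.64.
Month 6: interest £28.79; balance after payment £1,898.43.
Month 7: interest £25.79; balance after payment £1,674.22.

£1,674.22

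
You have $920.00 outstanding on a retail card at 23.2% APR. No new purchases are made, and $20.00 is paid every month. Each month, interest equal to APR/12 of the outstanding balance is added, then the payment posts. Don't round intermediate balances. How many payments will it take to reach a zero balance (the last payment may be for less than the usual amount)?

Monthly rate r = 23.2%/12 = 1.93333% = 0.0193333.
Recurrence: B ← B·(1+r) − $20.00.
Month 1: interest $17.79; balance after payment $917.79.
Month 2: interest $17.74; balance after payment $915.53.
Closed form: n = −ln(1 − rB₀/P)/ln(1+r) = −ln(0.11067)/ln(1.01933) ≈ 114.954, so the balance reaches zero during payment 115.

115 months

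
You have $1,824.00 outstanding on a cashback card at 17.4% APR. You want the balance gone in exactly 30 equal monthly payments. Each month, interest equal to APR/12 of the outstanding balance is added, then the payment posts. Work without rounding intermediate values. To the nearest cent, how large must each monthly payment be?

$75.41

Monthly rate r = 17.4%/12 = 1.45% = 0.0145.
Level-payment amortization: P = B₀·r / (1 − (1+r)^(−n)) = 1824.00·0.0145 / (1 − 1.0145^(−30)).
Denominator 1 − (1+r)^(−30) = 0.350710382.
P = 26.448 / 0.350710382 ≈ 75.41.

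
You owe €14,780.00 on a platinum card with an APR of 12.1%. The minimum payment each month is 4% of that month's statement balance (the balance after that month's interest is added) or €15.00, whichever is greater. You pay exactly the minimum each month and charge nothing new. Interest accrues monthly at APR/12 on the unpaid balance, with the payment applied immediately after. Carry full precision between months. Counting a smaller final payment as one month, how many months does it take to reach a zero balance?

149 months

Monthly rate r = 12.1%/12 = 1.00833% = 0.0100833.
While 4% of the post-interest balance exceeds €15.00, each month B ← (B·(1+r))·(1 − 0.04), i.e. B shrinks by the factor (1+r)·0.96 = 0.96968.
This holds for months 1–120. Entering month 121 the balance is €367.36; 4% of the post-interest balance is now below €15.00, so the flat €15.00 minimum applies from here.
From month 121 a fixed €15.00 at rate r clears €367.36 in 29 more payments. Total: 120 + 29 = 149 months.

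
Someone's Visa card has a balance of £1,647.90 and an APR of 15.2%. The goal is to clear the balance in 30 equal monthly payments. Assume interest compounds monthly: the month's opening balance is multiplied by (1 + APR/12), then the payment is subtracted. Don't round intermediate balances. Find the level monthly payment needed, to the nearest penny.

Monthly rate r = 15.2%/12 = 1.26667% = 0.0126667.
Level-payment amortization: P = B₀·r / (1 − (1+r)^(−n)) = 1647.90·0.0126667 / (1 − 1.01267^(−30)).
Denominator 1 − (1+r)^(−30) = 0.314504583.
P = 20.8734 / 0.314504583 ≈ 66.37.

£66.37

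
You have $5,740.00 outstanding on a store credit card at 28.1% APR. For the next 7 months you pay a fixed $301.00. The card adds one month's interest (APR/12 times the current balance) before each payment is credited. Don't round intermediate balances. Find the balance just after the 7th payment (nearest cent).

Monthly rate r = 28.1%/12 = 2.34167% = 0.0234167.
Each month: B ← B·(1+r) − $301.00.
Month 1: interest $134.41; balance after payment $5,573.41.
Month 2: interest $130.51; balance after payment $5,402.92.
Month 3: interest $126.52; balance after payment $5,228.44.
Month 4: interest $122.43; balance after payment $5,049.87.
Month 5: interest $118.25; balance after payment $4,867.12.
Month 6: interest $113.97; balance after payment $4,680.10.
Month 7: interest $109.59; balance after payment $4,488.69.

$4,488.69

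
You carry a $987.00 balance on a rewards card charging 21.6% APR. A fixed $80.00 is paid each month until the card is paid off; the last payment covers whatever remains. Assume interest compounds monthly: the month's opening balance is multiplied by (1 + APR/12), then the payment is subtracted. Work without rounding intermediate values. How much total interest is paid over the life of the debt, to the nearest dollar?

$139

Monthly rate r = 21.6%/12 = 1.8% = 0.018.
Payoff takes n = ⌈−ln(1 − rB₀/P)/ln(1+r)⌉ = ⌈14.077⌉ = 15 payments; the last is $6.18.
Total paid = 14·$80.00 + $6.18 = $1,126.18.
Total interest = total paid − principal = $1,126.18 − $987.00 = $139.18.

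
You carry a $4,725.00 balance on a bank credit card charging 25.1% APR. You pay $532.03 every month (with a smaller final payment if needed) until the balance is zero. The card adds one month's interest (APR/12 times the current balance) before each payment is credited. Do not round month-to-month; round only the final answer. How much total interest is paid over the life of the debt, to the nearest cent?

Monthly rate r = 25.1%/12 = 2.09167% = 0.0209167.
Payoff takes n = ⌈−ln(1 − rB₀/P)/ln(1+r)⌉ = ⌈9.927⌉ = 10 payments; the last is $493.70.
Total paid = 9·$532.03 + $493.70 = $5,281.97.
Total interest = total paid − principal = $5,281.97 − $4,725.00 = $556.97.

$556.97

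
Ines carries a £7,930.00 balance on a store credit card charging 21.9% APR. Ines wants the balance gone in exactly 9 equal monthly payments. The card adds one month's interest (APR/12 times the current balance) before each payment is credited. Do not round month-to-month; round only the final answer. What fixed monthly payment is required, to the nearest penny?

£963.45

Monthly rate r = 21.9%/12 = 1.825% = 0.01825.
Level-payment amortization: P = B₀·r / (1 − (1+r)^(−n)) = 7930.00·0.01825 / (1 − 1.01825^(−9)).
Denominator 1 − (1+r)^(−9) = 0.15021271.
P = 144.722 / 0.15021271 ≈ 963.45.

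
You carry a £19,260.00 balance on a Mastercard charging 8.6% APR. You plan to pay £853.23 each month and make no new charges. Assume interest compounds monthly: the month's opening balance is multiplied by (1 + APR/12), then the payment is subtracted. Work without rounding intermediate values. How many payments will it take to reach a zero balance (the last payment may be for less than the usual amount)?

25 months

Monthly rate r = 8.6%/12 = 0.716667% = 0.00716667.
Recurrence: B ← B·(1+r) − £853.23.
Month 1: interest £138.03; balance after payment £18,544.80.
Month 2: interest £132.90; balance after payment £17,824.47.
Closed form: n = −ln(1 − rB₀/P)/ln(1+r) = −ln(0.83823)/ln(1.00717) ≈ 24.711, so the balance reaches zero during payment 25.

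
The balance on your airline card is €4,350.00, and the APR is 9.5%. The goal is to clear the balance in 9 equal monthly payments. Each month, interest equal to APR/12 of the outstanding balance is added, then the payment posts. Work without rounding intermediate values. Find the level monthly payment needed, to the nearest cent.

Monthly rate r = 9.5%/12 = 0.791667% = 0.00791667.
Level-payment amortization: P = B₀·r / (1 − (1+r)^(−n)) = 4350.00·0.00791667 / (1 − 1.00792^(−9)).
Denominator 1 − (1+r)^(−9) = 0.0685096498.
P = 34.4375 / 0.0685096498 ≈ 502.67.

€502.67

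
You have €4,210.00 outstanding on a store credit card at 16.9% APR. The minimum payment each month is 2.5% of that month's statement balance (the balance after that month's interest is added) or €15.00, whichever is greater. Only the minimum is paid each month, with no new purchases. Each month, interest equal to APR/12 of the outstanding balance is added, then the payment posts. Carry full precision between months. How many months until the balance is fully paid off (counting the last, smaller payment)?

232 months

Monthly rate r = 16.9%/12 = 1.40833% = 0.0140833.
While 2.5% of the post-interest balance exceeds €15.00, each month B ← (B·(1+r))·(1 − 0.025), i.e. B shrinks by the factor (1+r)·0.975 = 0.98873.
This holds for months 1–174. Entering month 175 the balance is €586.00; 2.5% of the post-interest balance is now below €15.00, so the flat €15.00 minimum applies from here.
From month 175 a fixed €15.00 at rate r clears €586.00 in 58 more payments. Total: 174 + 58 = 232 months.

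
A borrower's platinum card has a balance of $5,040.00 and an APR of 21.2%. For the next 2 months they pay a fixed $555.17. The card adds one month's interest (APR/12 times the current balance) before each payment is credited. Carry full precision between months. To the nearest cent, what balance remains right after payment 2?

$4,099.51

Monthly rate r = 21.2%/12 = 1.76667% = 0.0176667.
Each month: B ← B·(1+r) − $555.17.
Month 1: interest $89.04; balance after payment $4,573.87.
Month 2: interest $80.81; balance after payment $4,099.51.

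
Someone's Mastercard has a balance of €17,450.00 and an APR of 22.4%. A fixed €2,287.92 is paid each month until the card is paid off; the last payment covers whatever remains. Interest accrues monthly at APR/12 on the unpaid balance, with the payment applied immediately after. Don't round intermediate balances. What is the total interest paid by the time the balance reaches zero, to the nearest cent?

Monthly rate r = 22.4%/12 = 1.86667% = 0.0186667.
Payoff takes n = ⌈−ln(1 − rB₀/P)/ln(1+r)⌉ = ⌈8.304⌉ = 9 payments; the last is €700.58.
Total paid = 8·€2,287.92 + €700.58 = €19,003.94.
Total interest = total paid − principal = €19,003.94 − €17,450.00 = €1,553.94.

€1,553.94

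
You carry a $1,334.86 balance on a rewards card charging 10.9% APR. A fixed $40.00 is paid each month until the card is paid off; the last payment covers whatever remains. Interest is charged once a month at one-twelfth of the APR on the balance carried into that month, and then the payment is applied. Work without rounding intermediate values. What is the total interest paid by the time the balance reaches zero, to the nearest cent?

Monthly rate r = 10.9%/12 = 0.908333% = 0.00908333.
Payoff takes n = ⌈−ln(1 − rB₀/P)/ln(1+r)⌉ = ⌈39.940⌉ = 40 payments; the last is $37.60.
Total paid = 39·$40.00 + $37.60 = $1,597.60.
Total interest = total paid − principal = $1,597.60 − $1,334.86 = $262.74.

$262.74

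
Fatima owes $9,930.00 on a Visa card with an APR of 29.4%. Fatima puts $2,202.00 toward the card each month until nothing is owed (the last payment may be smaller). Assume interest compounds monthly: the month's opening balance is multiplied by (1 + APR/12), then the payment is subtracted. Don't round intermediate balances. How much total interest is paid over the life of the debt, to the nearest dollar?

Monthly rate r = 29.4%/12 = 2.45% = 0.0245.
Payoff takes n = ⌈−ln(1 − rB₀/P)/ln(1+r)⌉ = ⌈4.837⌉ = 5 payments; the last is $1,846.64.
Total paid = 4·$2,202.00 + $1,846.64 = $10,654.64.
Total interest = total paid − principal = $10,654.64 − $9,930.00 = $724.64.

$725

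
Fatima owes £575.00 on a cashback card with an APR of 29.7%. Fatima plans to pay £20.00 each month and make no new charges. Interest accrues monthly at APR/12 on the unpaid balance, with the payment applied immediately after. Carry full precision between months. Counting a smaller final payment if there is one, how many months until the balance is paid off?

Monthly rate r = 29.7%/12 = 2.475% = 0.02475.
Recurrence: B ← B·(1+r) − £20.00.
Month 1: interest £14.23; balance after payment £569.23.
Month 2: interest £14.09; balance after payment £563.32.
Closed form: n = −ln(1 − rB₀/P)/ln(1+r) = −ln(0.28844)/ln(1.02475) ≈ 50.853, so the balance reaches zero during payment 51.

51 payments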